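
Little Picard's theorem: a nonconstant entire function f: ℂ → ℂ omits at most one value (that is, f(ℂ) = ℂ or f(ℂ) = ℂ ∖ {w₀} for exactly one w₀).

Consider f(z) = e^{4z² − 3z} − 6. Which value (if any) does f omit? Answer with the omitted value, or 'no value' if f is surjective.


Little Picard bounds the complement of f(ℂ) to at most one point.
The exponent g(z) = 4z² − 3z is a nonconstant polynomial, hence surjective onto ℂ. So e^{g(z)} takes every value in {e^w : w ∈ ℂ} = ℂ ∖ {0}. Adding -6 shifts the range to ℂ ∖ {-6}. f omits exactly -6.

Omitted value: -6.


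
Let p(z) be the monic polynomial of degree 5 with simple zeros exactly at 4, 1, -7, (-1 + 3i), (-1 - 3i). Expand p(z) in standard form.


The polynomial is p(z) = ∏_{α ∈ S} (z − α), where S = {4, 1, -7, (-1 + 3i), (-1 - 3i)}.
Expanding the product yields: p(z) = z^5 + 4·z^4 -17·z^3 -14·z^2 -254·z + 280.
Note conjugate pairs combine to real quadratics: (z − (-1+3i))(z − (-1−3i)) = z² + 2z + 10.
The resulting polynomial has degree 5 and real coefficients as required.

p(z) = z^5 + 4·z^4 -17·z^3 -14·z^2 -254·z + 280.


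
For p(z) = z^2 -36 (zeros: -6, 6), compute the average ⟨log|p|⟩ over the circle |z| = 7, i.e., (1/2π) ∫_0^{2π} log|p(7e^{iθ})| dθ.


Zeros: -6, 6; r = 7.
Inside |z| < r: -6, 6. Outside (|z| ≥ r): ∅.
p(0) = -36, so log|p(0)| = log(36) = 3.5835.
Apply Jensen: I(r) = log|p(0)| + Σ_k log(r/|z_k|), summed over zeros inside |z| < r.
  log(r/|z_k|) for z_k = -6: log(7/6) = 0.1542
  log(r/|z_k|) for z_k = 6: log(7/6) = 0.1542
Sum over inside zeros: 0.3083.
I(r) = log|p(0)| + (inside sum) = 3.5835 + 0.3083 = 3.8918.
Closed form (all zeros inside, monic): I(r) = n·log(r) = 2·log(7) = 3.8918. ✓

I(r) ≈ 3.8918.


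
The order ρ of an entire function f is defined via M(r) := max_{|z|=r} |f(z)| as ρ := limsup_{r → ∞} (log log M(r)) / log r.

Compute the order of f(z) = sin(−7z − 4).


sin(w) is a linear combination of e^{iw} and e^{−iw} (or e^w, e^{−w} in the hyperbolic case), so |sin(w)| ≤ e^{|w|}. With w = −7z − 4, |w| ≤ 7|z| + 4 = 7r + 4 on |z| = r, giving M(r) ≤ e^{7r + 4}, so ρ ≤ 1. On a suitable ray (z = it for sin/cos; z = t for sinh/cosh, t real → ∞), |sin(−7z − 4)| grows like e^{7|t|}/2, so ρ ≥ 1. Hence ρ = 1.
Therefore ρ = 1.

Order ρ = 1.


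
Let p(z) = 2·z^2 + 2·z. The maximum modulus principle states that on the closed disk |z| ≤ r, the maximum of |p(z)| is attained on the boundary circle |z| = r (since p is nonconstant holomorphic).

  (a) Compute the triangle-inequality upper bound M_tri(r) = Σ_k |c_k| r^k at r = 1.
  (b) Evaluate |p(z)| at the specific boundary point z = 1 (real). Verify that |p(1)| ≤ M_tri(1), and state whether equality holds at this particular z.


Coefficients: c_0 = 0, c_1 = 2, c_2 = 2. Radius r = 1.
Part (a). Triangle bound: M_tri(r) = Σ_k |c_k| r^k
  = |0|·1^0 + |2|·1^1 + |2|·1^2
  = 0 + 2 + 2 = 4.
This bounds M(r) := max_{|z|=r} |p(z)| from above; equality holds iff all terms c_k z^k can be made to align in phase at a single z on |z|=r.
Part (b). At z = 1 (real, on the circle |z| = r):
  p(1) = (0)·1^0 + (2)·1^1 + (2)·1^2 = 4.
  |p(1)| = 4.
Since all nonzero coefficients share the same sign, |p(1)| = 4 = M_tri(1); the triangle bound is attained at z = 1, so in fact M(r) = 4.

M_tri(1) = 4; |p(1)| = 4; equality at z=1: yes.


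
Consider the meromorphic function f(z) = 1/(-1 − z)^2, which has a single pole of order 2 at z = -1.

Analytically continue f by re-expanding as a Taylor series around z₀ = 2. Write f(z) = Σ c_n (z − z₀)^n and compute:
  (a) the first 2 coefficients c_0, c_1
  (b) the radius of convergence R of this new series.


Let w = z − z₀, so z = z₀ + w.
Then -1 − z = -1 − (z₀ + w) = (-1 − z₀) − w = -3 − w.
f(z) = 1/(-3 − w)^2 = (1/(-3)^2) · (1 − w/(-3))^{−2}.
By the binomial series (1−u)^{−2} = Σ_{n≥0} C(n+1, 1) u^n for |u|<1, with u = w/(-3):
  c_n = C(n+1, 1) / (-3)^(n+2).
  c_0 = 1/(-3)^2 = 1/9.
  c_1 = 2/(-3)^3 = -2/27.
The series is valid for |w/d| < 1, i.e. |z − z₀| < |d|.
Radius of convergence: R = |-1 − z₀| = |-3| = 3 (distance from z₀ to the singularity z = -1).

c_0 = 1/9, c_1 = -2/27; R = 3.


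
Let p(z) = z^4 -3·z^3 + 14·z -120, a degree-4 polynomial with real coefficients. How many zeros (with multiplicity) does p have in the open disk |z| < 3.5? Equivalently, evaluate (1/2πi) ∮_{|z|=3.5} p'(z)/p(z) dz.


The zeros of p are: (1 + 3i), (1 - 3i), 4, -3.
Their magnitudes are: 3.162, 3.162, 4, 3.
Zeros with |z| < R = 3.5: (1 + 3i), (1 - 3i), -3.
Count = 3.
By the argument principle, (1/2πi) ∮_{|z|=R} p'(z)/p(z) dz equals exactly this count.

Number of zeros inside |z| < 3.5: 3.


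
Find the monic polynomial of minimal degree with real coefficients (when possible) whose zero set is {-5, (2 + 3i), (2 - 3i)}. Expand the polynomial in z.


The polynomial is p(z) = ∏_{α ∈ S} (z − α), where S = {-5, (2 + 3i), (2 - 3i)}.
Expanding the product yields: p(z) = z^3 + z^2 -7·z + 65.
Note conjugate pairs combine to real quadratics: (z − (2+3i))(z − (2−3i)) = z² − 4z + 13.
The resulting polynomial has degree 3 and real coefficients as required.

p(z) = z^3 + z^2 -7·z + 65.


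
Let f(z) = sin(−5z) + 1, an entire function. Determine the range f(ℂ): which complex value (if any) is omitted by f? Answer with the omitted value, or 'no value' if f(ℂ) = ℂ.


Little Picard bounds the complement of f(ℂ) to at most one point.
sin is entire and surjective onto ℂ: for every w ∈ ℂ, sin(ζ) = w has a solution ζ ∈ ℂ (e.g., via the complex inverse arcsin). With ζ = −5z this gives z = ζ/(-5). Then 1·sin(−5z) takes every value in 1·ℂ = ℂ, and adding 1 is a bijection of ℂ. So f is surjective and omits no value. (Note: only on the real line is sin bounded by [−1, 1].)

Omitted value: no value.


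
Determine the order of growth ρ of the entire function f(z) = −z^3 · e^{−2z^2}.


M(r) = max_{|z|=r} |-1|·|z|^3·|e^{−2z^2}| = 1·r^3 · e^{2r^2} (the factors attain their maxima compatibly on |z|=r). Then log M(r) = log 1 + 3·log r + 2r^2, dominated by the last term, so log log M(r) ~ 2·log r. The polynomial factor -1z^3 contributes only a log r term and does not affect the order. ρ = 2.
Therefore ρ = 2.

Order ρ = 2.


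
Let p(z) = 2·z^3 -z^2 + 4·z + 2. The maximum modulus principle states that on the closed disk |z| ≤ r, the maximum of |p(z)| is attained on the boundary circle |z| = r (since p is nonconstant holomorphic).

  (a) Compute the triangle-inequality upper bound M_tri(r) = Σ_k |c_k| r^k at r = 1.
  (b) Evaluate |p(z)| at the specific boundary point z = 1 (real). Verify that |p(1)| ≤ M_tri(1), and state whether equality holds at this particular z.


Coefficients: c_0 = 2, c_1 = 4, c_2 = -1, c_3 = 2. Radius r = 1.
Part (a). Triangle bound: M_tri(r) = Σ_k |c_k| r^k
  = |2|·1^0 + |4|·1^1 + |-1|·1^2 + |2|·1^3
  = 2 + 4 + 1 + 2 = 9.
This bounds M(r) := max_{|z|=r} |p(z)| from above; equality holds iff all terms c_k z^k can be made to align in phase at a single z on |z|=r.
Part (b). At z = 1 (real, on the circle |z| = r):
  p(1) = (2)·1^0 + (4)·1^1 + (-1)·1^2 + (2)·1^3 = 7.
  |p(1)| = 7.
Check: |p(1)| = 7 ≤ 9 = M_tri(1). ✓ Equality does not hold at z = 1 (the coefficients have mixed signs, so the terms do not all align in phase there).

M_tri(1) = 9; |p(1)| = 7; equality at z=1: no.


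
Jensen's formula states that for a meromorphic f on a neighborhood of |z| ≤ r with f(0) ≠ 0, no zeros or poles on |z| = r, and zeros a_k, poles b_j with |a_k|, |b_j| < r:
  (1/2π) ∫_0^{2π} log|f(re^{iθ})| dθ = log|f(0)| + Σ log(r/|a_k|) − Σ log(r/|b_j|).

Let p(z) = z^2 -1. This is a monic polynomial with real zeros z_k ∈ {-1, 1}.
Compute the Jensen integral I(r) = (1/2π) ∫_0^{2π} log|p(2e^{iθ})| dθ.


Zeros: -1, 1; r = 2.
Inside |z| < r: -1, 1. Outside (|z| ≥ r): ∅.
p(0) = -1, so log|p(0)| = log(1) = 0.0000.
Apply Jensen: I(r) = log|p(0)| + Σ_k log(r/|z_k|), summed over zeros inside |z| < r.
  log(r/|z_k|) for z_k = -1: log(2/1) = 0.6931
  log(r/|z_k|) for z_k = 1: log(2/1) = 0.6931
Sum over inside zeros: 1.3863.
I(r) = log|p(0)| + (inside sum) = 0.0000 + 1.3863 = 1.3863.
Closed form (all zeros inside, monic): I(r) = n·log(r) = 2·log(2) = 1.3863. ✓

I(r) ≈ 1.3863.


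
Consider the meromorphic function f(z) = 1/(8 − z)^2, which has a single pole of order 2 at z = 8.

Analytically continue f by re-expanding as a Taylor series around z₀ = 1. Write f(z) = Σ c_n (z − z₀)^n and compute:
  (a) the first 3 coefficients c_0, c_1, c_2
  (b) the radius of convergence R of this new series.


Let w = z − z₀, so z = z₀ + w.
Then 8 − z = 8 − (z₀ + w) = (8 − z₀) − w = 7 − w.
f(z) = 1/(7 − w)^2 = (1/(7)^2) · (1 − w/(7))^{−2}.
By the binomial series (1−u)^{−2} = Σ_{n≥0} C(n+1, 1) u^n for |u|<1, with u = w/(7):
  c_n = C(n+1, 1) / (7)^(n+2).
  c_0 = 1/(7)^2 = 1/49.
  c_1 = 2/(7)^3 = 2/343.
  c_2 = 3/(7)^4 = 3/2401.
The series is valid for |w/d| < 1, i.e. |z − z₀| < |d|.
Radius of convergence: R = |8 − z₀| = |7| = 7 (distance from z₀ to the singularity z = 8).

c_0 = 1/49, c_1 = 2/343, c_2 = 3/2401; R = 7.


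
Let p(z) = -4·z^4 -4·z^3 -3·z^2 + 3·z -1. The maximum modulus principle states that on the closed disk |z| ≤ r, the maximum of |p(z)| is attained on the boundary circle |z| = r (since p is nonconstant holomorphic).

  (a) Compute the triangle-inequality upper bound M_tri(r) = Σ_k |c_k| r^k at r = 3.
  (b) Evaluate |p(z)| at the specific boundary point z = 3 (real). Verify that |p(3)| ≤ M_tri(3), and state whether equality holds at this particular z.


Coefficients: c_0 = -1, c_1 = 3, c_2 = -3, c_3 = -4, c_4 = -4. Radius r = 3.
Part (a). Triangle bound: M_tri(r) = Σ_k |c_k| r^k
  = |-1|·3^0 + |3|·3^1 + |-3|·3^2 + |-4|·3^3 + |-4|·3^4
  = 1 + 9 + 27 + 108 + 324 = 469.
This bounds M(r) := max_{|z|=r} |p(z)| from above; equality holds iff all terms c_k z^k can be made to align in phase at a single z on |z|=r.
Part (b). At z = 3 (real, on the circle |z| = r):
  p(3) = (-1)·3^0 + (3)·3^1 + (-3)·3^2 + (-4)·3^3 + (-4)·3^4 = -451.
  |p(3)| = 451.
Check: |p(3)| = 451 ≤ 469 = M_tri(3). ✓ Equality does not hold at z = 3 (the coefficients have mixed signs, so the terms do not all align in phase there).

M_tri(3) = 469; |p(3)| = 451; equality at z=3: no.


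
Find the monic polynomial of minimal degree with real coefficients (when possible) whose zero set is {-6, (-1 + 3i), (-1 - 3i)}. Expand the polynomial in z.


The polynomial is p(z) = ∏_{α ∈ S} (z − α), where S = {-6, (-1 + 3i), (-1 - 3i)}.
Expanding the product yields: p(z) = z^3 + 8·z^2 + 22·z + 60.
Note conjugate pairs combine to real quadratics: (z − (-1+3i))(z − (-1−3i)) = z² + 2z + 10.
The resulting polynomial has degree 3 and real coefficients as required.

p(z) = z^3 + 8·z^2 + 22·z + 60.


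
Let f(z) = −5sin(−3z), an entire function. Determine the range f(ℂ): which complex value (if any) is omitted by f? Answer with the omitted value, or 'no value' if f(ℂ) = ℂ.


Little Picard bounds the complement of f(ℂ) to at most one point.
sin is entire and surjective onto ℂ: for every w ∈ ℂ, sin(ζ) = w has a solution ζ ∈ ℂ (e.g., via the complex inverse arcsin). With ζ = −3z this gives z = ζ/(-3). Then -5·sin(−3z) takes every value in -5·ℂ = ℂ, and adding 0 is a bijection of ℂ. So f is surjective and omits no value. (Note: only on the real line is sin bounded by [−1, 1].)

Omitted value: no value.


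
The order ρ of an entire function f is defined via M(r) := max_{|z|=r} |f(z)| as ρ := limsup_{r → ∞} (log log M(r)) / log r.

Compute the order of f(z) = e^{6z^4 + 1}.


|e^{6z^4 + 1}| = e^{Re(6·z^4) + 1} ≤ e^{6|z|^4 + 1} = e^{6r^4 + 1} on |z| = r, so ρ ≤ 4. Choosing z on |z|=r so that 6·z^4 is real positive (always possible by picking arg z appropriately) gives |f(z)| = e^{6r^4 + 1}, matching the bound. The additive constant 1 does not affect log log M(r) ~ 4·log r. Hence ρ = 4.
Therefore ρ = 4.

Order ρ = 4.


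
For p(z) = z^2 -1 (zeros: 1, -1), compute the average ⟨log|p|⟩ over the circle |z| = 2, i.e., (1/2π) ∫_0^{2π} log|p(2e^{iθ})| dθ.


Zeros: -1, 1; r = 2.
Inside |z| < r: -1, 1. Outside (|z| ≥ r): ∅.
p(0) = -1, so log|p(0)| = log(1) = 0.0000.
Apply Jensen: I(r) = log|p(0)| + Σ_k log(r/|z_k|), summed over zeros inside |z| < r.
  log(r/|z_k|) for z_k = 1: log(2/1) = 0.6931
  log(r/|z_k|) for z_k = -1: log(2/1) = 0.6931
Sum over inside zeros: 1.3863.
I(r) = log|p(0)| + (inside sum) = 0.0000 + 1.3863 = 1.3863.
Closed form (all zeros inside, monic): I(r) = n·log(r) = 2·log(2) = 1.3863. ✓

I(r) ≈ 1.3863.


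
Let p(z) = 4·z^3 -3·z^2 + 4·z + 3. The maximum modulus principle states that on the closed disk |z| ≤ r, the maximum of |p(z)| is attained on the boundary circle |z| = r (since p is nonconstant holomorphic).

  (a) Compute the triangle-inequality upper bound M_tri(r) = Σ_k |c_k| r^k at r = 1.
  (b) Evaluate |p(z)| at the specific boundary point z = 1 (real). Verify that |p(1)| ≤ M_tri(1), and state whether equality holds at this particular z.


Coefficients: c_0 = 3, c_1 = 4, c_2 = -3, c_3 = 4. Radius r = 1.
Part (a). Triangle bound: M_tri(r) = Σ_k |c_k| r^k
  = |3|·1^0 + |4|·1^1 + |-3|·1^2 + |4|·1^3
  = 3 + 4 + 3 + 4 = 14.
This bounds M(r) := max_{|z|=r} |p(z)| from above; equality holds iff all terms c_k z^k can be made to align in phase at a single z on |z|=r.
Part (b). At z = 1 (real, on the circle |z| = r):
  p(1) = (3)·1^0 + (4)·1^1 + (-3)·1^2 + (4)·1^3 = 8.
  |p(1)| = 8.
Check: |p(1)| = 8 ≤ 14 = M_tri(1). ✓ Equality does not hold at z = 1 (the coefficients have mixed signs, so the terms do not all align in phase there).

M_tri(1) = 14; |p(1)| = 8; equality at z=1: no.


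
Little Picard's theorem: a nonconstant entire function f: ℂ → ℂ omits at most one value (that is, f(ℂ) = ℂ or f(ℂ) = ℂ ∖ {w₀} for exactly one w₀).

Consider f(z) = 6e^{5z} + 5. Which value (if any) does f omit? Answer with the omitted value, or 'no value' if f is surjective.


Little Picard bounds the complement of f(ℂ) to at most one point.
e^{5z} is never zero on ℂ, so 6·e^{5z} takes every value in ℂ ∖ {0}. Adding 5 shifts the range to ℂ ∖ {5}. Thus f omits exactly the value 5.

Omitted value: 5.


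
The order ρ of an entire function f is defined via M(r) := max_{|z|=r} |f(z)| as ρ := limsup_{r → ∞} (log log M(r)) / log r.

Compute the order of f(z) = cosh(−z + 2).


cosh(w) is a linear combination of e^{iw} and e^{−iw} (or e^w, e^{−w} in the hyperbolic case), so |cosh(w)| ≤ e^{|w|}. With w = −z + 2, |w| ≤ 1|z| + 2 = 1r + 2 on |z| = r, giving M(r) ≤ e^{1r + 2}, so ρ ≤ 1. On a suitable ray (z = it for sin/cos; z = t for sinh/cosh, t real → ∞), |cosh(−z + 2)| grows like e^{1|t|}/2, so ρ ≥ 1. Hence ρ = 1.
Therefore ρ = 1.

Order ρ = 1.


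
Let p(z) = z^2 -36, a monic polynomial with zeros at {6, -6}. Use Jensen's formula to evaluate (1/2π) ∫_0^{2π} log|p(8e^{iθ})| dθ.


Zeros: -6, 6; r = 8.
Inside |z| < r: -6, 6. Outside (|z| ≥ r): ∅.
p(0) = -36, so log|p(0)| = log(36) = 3.5835.
Apply Jensen: I(r) = log|p(0)| + Σ_k log(r/|z_k|), summed over zeros inside |z| < r.
  log(r/|z_k|) for z_k = 6: log(8/6) = 0.2877
  log(r/|z_k|) for z_k = -6: log(8/6) = 0.2877
Sum over inside zeros: 0.5754.
I(r) = log|p(0)| + (inside sum) = 3.5835 + 0.5754 = 4.1589.
Closed form (all zeros inside, monic): I(r) = n·log(r) = 2·log(8) = 4.1589. ✓

I(r) ≈ 4.1589.


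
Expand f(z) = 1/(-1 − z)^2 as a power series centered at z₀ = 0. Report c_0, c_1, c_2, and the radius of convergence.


Let w = z − z₀, so z = z₀ + w.
Then -1 − z = -1 − (z₀ + w) = (-1 − z₀) − w = -1 − w.
f(z) = 1/(-1 − w)^2 = (1/(-1)^2) · (1 − w/(-1))^{−2}.
By the binomial series (1−u)^{−2} = Σ_{n≥0} C(n+1, 1) u^n for |u|<1, with u = w/(-1):
  c_n = C(n+1, 1) / (-1)^(n+2).
  c_0 = 1/(-1)^2 = 1.
  c_1 = 2/(-1)^3 = -2.
  c_2 = 3/(-1)^4 = 3.
The series is valid for |w/d| < 1, i.e. |z − z₀| < |d|.
Radius of convergence: R = |-1 − z₀| = |-1| = 1 (distance from z₀ to the singularity z = -1).

c_0 = 1, c_1 = -2, c_2 = 3; R = 1.


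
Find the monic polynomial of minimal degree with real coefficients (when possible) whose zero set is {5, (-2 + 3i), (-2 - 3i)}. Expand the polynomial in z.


The polynomial is p(z) = ∏_{α ∈ S} (z − α), where S = {5, (-2 + 3i), (-2 - 3i)}.
Expanding the product yields: p(z) = z^3 -z^2 -7·z -65.
Note conjugate pairs combine to real quadratics: (z − (-2+3i))(z − (-2−3i)) = z² + 4z + 13.
The resulting polynomial has degree 3 and real coefficients as required.

p(z) = z^3 -z^2 -7·z -65.


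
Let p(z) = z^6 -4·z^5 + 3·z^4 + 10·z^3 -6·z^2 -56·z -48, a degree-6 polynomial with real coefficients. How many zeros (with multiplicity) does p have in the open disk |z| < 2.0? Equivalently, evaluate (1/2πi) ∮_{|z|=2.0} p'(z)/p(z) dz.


The zeros of p are: -1, 3, (2 + 2i), (2 - 2i), (-1 + 1i), (-1 - 1i).
Their magnitudes are: 1, 3, 2.828, 2.828, 1.414, 1.414.
Zeros with |z| < R = 2.0: -1, (-1 + 1i), (-1 - 1i).
Count = 3.
By the argument principle, (1/2πi) ∮_{|z|=R} p'(z)/p(z) dz equals exactly this count.

Number of zeros inside |z| < 2.0: 3.


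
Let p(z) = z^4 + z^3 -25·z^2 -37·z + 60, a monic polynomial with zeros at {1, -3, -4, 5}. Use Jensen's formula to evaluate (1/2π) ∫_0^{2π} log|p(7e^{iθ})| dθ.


Zeros: -4, -3, 1, 5; r = 7.
Inside |z| < r: -4, -3, 1, 5. Outside (|z| ≥ r): ∅.
p(0) = 60, so log|p(0)| = log(60) = 4.0943.
Apply Jensen: I(r) = log|p(0)| + Σ_k log(r/|z_k|), summed over zeros inside |z| < r.
  log(r/|z_k|) for z_k = 1: log(7/1) = 1.9459
  log(r/|z_k|) for z_k = -3: log(7/3) = 0.8473
  log(r/|z_k|) for z_k = -4: log(7/4) = 0.5596
  log(r/|z_k|) for z_k = 5: log(7/5) = 0.3365
Sum over inside zeros: 3.6893.
I(r) = log|p(0)| + (inside sum) = 4.0943 + 3.6893 = 7.7836.
Closed form (all zeros inside, monic): I(r) = n·log(r) = 4·log(7) = 7.7836. ✓

I(r) ≈ 7.7836.


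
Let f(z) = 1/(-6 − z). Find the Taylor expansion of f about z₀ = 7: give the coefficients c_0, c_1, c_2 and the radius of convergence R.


Let w = z − z₀, so z = z₀ + w.
Then -6 − z = -6 − (z₀ + w) = (-6 − z₀) − w = -13 − w.
f(z) = 1/(-13 − w) = (1/(-13)) · 1/(1 − w/(-13)) = Σ_{n≥0} w^n / (-13)^(n+1).
So c_n = 1/(-13)^(n+1):
  c_0 = 1/(-13)^1 = -1/13.
  c_1 = 1/(-13)^2 = 1/169.
  c_2 = 1/(-13)^3 = -1/2197.
The series is valid for |w/d| < 1, i.e. |z − z₀| < |d|.
Radius of convergence: R = |-6 − z₀| = |-13| = 13 (distance from z₀ to the singularity z = -6).

c_0 = -1/13, c_1 = 1/169, c_2 = -1/2197; R = 13.


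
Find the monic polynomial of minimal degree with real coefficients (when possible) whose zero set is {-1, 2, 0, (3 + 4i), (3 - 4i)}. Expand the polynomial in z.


The polynomial is p(z) = ∏_{α ∈ S} (z − α), where S = {-1, 2, 0, (3 + 4i), (3 - 4i)}.
Expanding the product yields: p(z) = z^5 -7·z^4 + 29·z^3 -13·z^2 -50·z.
Note conjugate pairs combine to real quadratics: (z − (3+4i))(z − (3−4i)) = z² − 6z + 25.
The resulting polynomial has degree 5 and real coefficients as required.

p(z) = z^5 -7·z^4 + 29·z^3 -13·z^2 -50·z.


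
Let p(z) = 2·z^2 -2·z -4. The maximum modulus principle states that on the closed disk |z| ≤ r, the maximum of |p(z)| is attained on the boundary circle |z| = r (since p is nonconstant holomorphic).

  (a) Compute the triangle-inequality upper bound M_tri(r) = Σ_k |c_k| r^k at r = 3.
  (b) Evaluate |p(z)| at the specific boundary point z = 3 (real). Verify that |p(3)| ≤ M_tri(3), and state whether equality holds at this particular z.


Coefficients: c_0 = -4, c_1 = -2, c_2 = 2. Radius r = 3.
Part (a). Triangle bound: M_tri(r) = Σ_k |c_k| r^k
  = |-4|·3^0 + |-2|·3^1 + |2|·3^2
  = 4 + 6 + 18 = 28.
This bounds M(r) := max_{|z|=r} |p(z)| from above; equality holds iff all terms c_k z^k can be made to align in phase at a single z on |z|=r.
Part (b). At z = 3 (real, on the circle |z| = r):
  p(3) = (-4)·3^0 + (-2)·3^1 + (2)·3^2 = 8.
  |p(3)| = 8.
Check: |p(3)| = 8 ≤ 28 = M_tri(3). ✓ Equality does not hold at z = 3 (the coefficients have mixed signs, so the terms do not all align in phase there).

M_tri(3) = 28; |p(3)| = 8; equality at z=3: no.


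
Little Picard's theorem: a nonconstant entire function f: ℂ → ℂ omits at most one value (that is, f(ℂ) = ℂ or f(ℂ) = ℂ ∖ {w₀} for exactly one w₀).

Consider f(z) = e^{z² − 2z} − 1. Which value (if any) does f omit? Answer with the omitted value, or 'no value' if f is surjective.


Little Picard bounds the complement of f(ℂ) to at most one point.
The exponent g(z) = z² − 2z is a nonconstant polynomial, hence surjective onto ℂ. So e^{g(z)} takes every value in {e^w : w ∈ ℂ} = ℂ ∖ {0}. Adding -1 shifts the range to ℂ ∖ {-1}. f omits exactly -1.

Omitted value: -1.


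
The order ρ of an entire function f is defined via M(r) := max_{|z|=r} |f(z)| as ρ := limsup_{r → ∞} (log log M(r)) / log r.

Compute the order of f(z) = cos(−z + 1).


cos(w) is a linear combination of e^{iw} and e^{−iw} (or e^w, e^{−w} in the hyperbolic case), so |cos(w)| ≤ e^{|w|}. With w = −z + 1, |w| ≤ 1|z| + 1 = 1r + 1 on |z| = r, giving M(r) ≤ e^{1r + 1}, so ρ ≤ 1. On a suitable ray (z = it for sin/cos; z = t for sinh/cosh, t real → ∞), |cos(−z + 1)| grows like e^{1|t|}/2, so ρ ≥ 1. Hence ρ = 1.
Therefore ρ = 1.

Order ρ = 1.


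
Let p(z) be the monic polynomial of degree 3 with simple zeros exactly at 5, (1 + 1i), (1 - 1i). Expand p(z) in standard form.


The polynomial is p(z) = ∏_{α ∈ S} (z − α), where S = {5, (1 + 1i), (1 - 1i)}.
Expanding the product yields: p(z) = z^3 -7·z^2 + 12·z -10.
Note conjugate pairs combine to real quadratics: (z − (1+1i))(z − (1−1i)) = z² − 2z + 2.
The resulting polynomial has degree 3 and real coefficients as required.

p(z) = z^3 -7·z^2 + 12·z -10.


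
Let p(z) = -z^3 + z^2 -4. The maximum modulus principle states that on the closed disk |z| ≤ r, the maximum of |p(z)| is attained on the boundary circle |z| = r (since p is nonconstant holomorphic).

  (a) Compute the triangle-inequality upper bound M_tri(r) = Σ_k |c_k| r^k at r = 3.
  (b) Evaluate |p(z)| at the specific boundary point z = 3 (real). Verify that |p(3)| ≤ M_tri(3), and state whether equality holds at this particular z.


Coefficients: c_0 = -4, c_1 = 0, c_2 = 1, c_3 = -1. Radius r = 3.
Part (a). Triangle bound: M_tri(r) = Σ_k |c_k| r^k
  = |-4|·3^0 + |0|·3^1 + |1|·3^2 + |-1|·3^3
  = 4 + 0 + 9 + 27 = 40.
This bounds M(r) := max_{|z|=r} |p(z)| from above; equality holds iff all terms c_k z^k can be made to align in phase at a single z on |z|=r.
Part (b). At z = 3 (real, on the circle |z| = r):
  p(3) = (-4)·3^0 + (0)·3^1 + (1)·3^2 + (-1)·3^3 = -22.
  |p(3)| = 22.
Check: |p(3)| = 22 ≤ 40 = M_tri(3). ✓ Equality does not hold at z = 3 (the coefficients have mixed signs, so the terms do not all align in phase there).

M_tri(3) = 40; |p(3)| = 22; equality at z=3: no.


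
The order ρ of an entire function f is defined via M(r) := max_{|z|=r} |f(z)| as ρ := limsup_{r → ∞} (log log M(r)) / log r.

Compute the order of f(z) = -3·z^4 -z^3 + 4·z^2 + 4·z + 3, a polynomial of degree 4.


|f(z)| ≤ Σ|c_k|·r^k = O(r^4) as r → ∞. Polynomial growth is O(e^{r^ε}) for every ε > 0 (since r^4/e^{r^ε} → 0), so ρ ≤ ε for all ε > 0, i.e. ρ = 0. Every nonconstant polynomial has order 0.
Therefore ρ = 0.

Order ρ = 0.


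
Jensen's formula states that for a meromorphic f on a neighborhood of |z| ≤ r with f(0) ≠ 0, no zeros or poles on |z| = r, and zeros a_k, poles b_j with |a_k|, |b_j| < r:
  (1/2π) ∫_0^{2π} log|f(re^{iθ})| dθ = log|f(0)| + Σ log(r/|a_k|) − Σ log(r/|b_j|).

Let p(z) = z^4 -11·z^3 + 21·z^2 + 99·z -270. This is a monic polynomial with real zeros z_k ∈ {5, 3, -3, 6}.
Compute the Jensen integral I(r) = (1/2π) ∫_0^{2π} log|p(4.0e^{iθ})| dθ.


Zeros: -3, 3, 5, 6; r = 4.0.
Inside |z| < r: -3, 3. Outside (|z| ≥ r): 5, 6.
p(0) = -270, so log|p(0)| = log(270) = 5.5984.
Apply Jensen: I(r) = log|p(0)| + Σ_k log(r/|z_k|), summed over zeros inside |z| < r.
  log(r/|z_k|) for z_k = 3: log(4.0/3) = 0.2877
  log(r/|z_k|) for z_k = -3: log(4.0/3) = 0.2877
  Outside zeros (5, 6) contribute nothing to the Jensen sum.
Sum over inside zeros: 0.5754.
I(r) = log|p(0)| + (inside sum) = 5.5984 + 0.5754 = 6.1738.
Note: since some zeros are outside |z| ≤ r, the simplified n·log(r) form does NOT apply — only the inside zeros contribute.

I(r) ≈ 6.1738.


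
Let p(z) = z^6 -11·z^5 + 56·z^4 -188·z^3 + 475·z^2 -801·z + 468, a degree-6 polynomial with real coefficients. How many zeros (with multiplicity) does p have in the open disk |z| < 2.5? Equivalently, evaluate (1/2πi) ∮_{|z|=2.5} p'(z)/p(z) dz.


The zeros of p are: (0 + 3i), (0 - 3i), (3 + 2i), (3 - 2i), 1, 4.
Their magnitudes are: 3, 3, 3.606, 3.606, 1, 4.
Zeros with |z| < R = 2.5: 1.
Count = 1.
By the argument principle, (1/2πi) ∮_{|z|=R} p'(z)/p(z) dz equals exactly this count.

Number of zeros inside |z| < 2.5: 1.


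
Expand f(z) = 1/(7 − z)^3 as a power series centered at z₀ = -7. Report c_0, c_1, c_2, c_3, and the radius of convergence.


Let w = z − z₀, so z = z₀ + w.
Then 7 − z = 7 − (z₀ + w) = (7 − z₀) − w = 14 − w.
f(z) = 1/(14 − w)^3 = (1/(14)^3) · (1 − w/(14))^{−3}.
By the binomial series (1−u)^{−3} = Σ_{n≥0} C(n+2, 2) u^n for |u|<1, with u = w/(14):
  c_n = C(n+2, 2) / (14)^(n+3).
  c_0 = 1/(14)^3 = 1/2744.
  c_1 = 3/(14)^4 = 3/38416.
  c_2 = 6/(14)^5 = 3/268912.
  c_3 = 10/(14)^6 = 5/3764768.
The series is valid for |w/d| < 1, i.e. |z − z₀| < |d|.
Radius of convergence: R = |7 − z₀| = |14| = 14 (distance from z₀ to the singularity z = 7).

c_0 = 1/2744, c_1 = 3/38416, c_2 = 3/268912, c_3 = 5/3764768; R = 14.


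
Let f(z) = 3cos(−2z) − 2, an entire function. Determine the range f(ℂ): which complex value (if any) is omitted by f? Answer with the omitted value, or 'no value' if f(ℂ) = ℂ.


Little Picard bounds the complement of f(ℂ) to at most one point.
cos is entire and surjective onto ℂ: for every w ∈ ℂ, cos(ζ) = w has a solution ζ ∈ ℂ (e.g., via the complex inverse arccos). With ζ = −2z this gives z = ζ/(-2). Then 3·cos(−2z) takes every value in 3·ℂ = ℂ, and adding -2 is a bijection of ℂ. So f is surjective and omits no value. (Note: only on the real line is cos bounded by [−1, 1].)

Omitted value: no value.


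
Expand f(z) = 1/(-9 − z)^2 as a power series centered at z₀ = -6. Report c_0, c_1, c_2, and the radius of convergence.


Let w = z − z₀, so z = z₀ + w.
Then -9 − z = -9 − (z₀ + w) = (-9 − z₀) − w = -3 − w.
f(z) = 1/(-3 − w)^2 = (1/(-3)^2) · (1 − w/(-3))^{−2}.
By the binomial series (1−u)^{−2} = Σ_{n≥0} C(n+1, 1) u^n for |u|<1, with u = w/(-3):
  c_n = C(n+1, 1) / (-3)^(n+2).
  c_0 = 1/(-3)^2 = 1/9.
  c_1 = 2/(-3)^3 = -2/27.
  c_2 = 3/(-3)^4 = 1/27.
The series is valid for |w/d| < 1, i.e. |z − z₀| < |d|.
Radius of convergence: R = |-9 − z₀| = |-3| = 3 (distance from z₀ to the singularity z = -9).

c_0 = 1/9, c_1 = -2/27, c_2 = 1/27; R = 3.


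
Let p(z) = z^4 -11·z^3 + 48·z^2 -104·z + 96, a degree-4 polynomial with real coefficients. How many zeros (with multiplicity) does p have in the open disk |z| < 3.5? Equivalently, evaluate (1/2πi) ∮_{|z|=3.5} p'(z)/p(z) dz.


The zeros of p are: 4, (2 + 2i), (2 - 2i), 3.
Their magnitudes are: 4, 2.828, 2.828, 3.
Zeros with |z| < R = 3.5: (2 + 2i), (2 - 2i), 3.
Count = 3.
By the argument principle, (1/2πi) ∮_{|z|=R} p'(z)/p(z) dz equals exactly this count.

Number of zeros inside |z| < 3.5: 3.


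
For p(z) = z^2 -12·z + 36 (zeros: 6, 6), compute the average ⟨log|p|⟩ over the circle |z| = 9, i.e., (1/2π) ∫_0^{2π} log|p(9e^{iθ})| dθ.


Zeros: 6, 6; r = 9.
Inside |z| < r: 6, 6. Outside (|z| ≥ r): ∅.
p(0) = 36, so log|p(0)| = log(36) = 3.5835.
Apply Jensen: I(r) = log|p(0)| + Σ_k log(r/|z_k|), summed over zeros inside |z| < r.
  log(r/|z_k|) for z_k = 6: log(9/6) = 0.4055
  log(r/|z_k|) for z_k = 6: log(9/6) = 0.4055
Sum over inside zeros: 0.8109.
I(r) = log|p(0)| + (inside sum) = 3.5835 + 0.8109 = 4.3944.
Closed form (all zeros inside, monic): I(r) = n·log(r) = 2·log(9) = 4.3944. ✓

I(r) ≈ 4.3944.


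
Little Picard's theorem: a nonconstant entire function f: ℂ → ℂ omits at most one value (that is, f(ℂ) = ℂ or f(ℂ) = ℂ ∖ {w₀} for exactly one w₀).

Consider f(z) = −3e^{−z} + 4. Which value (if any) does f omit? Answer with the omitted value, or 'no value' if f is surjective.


Little Picard bounds the complement of f(ℂ) to at most one point.
e^{−z} is never zero on ℂ, so -3·e^{−z} takes every value in ℂ ∖ {0}. Adding 4 shifts the range to ℂ ∖ {4}. Thus f omits exactly the value 4.

Omitted value: 4.


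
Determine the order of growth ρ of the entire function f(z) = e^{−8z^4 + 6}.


|e^{−8z^4 + 6}| = e^{Re(-8·z^4) + 6} ≤ e^{8|z|^4 + 6} = e^{8r^4 + 6} on |z| = r, so ρ ≤ 4. Choosing z on |z|=r so that -8·z^4 is real positive (always possible by picking arg z appropriately) gives |f(z)| = e^{8r^4 + 6}, matching the bound. The additive constant 6 does not affect log log M(r) ~ 4·log r. Hence ρ = 4.
Therefore ρ = 4.

Order ρ = 4.


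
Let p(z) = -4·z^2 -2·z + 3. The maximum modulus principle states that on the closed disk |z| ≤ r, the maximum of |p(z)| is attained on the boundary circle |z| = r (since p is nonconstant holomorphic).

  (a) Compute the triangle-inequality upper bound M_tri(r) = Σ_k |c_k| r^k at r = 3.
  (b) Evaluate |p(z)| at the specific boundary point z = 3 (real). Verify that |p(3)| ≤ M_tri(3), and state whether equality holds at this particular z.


Coefficients: c_0 = 3, c_1 = -2, c_2 = -4. Radius r = 3.
Part (a). Triangle bound: M_tri(r) = Σ_k |c_k| r^k
  = |3|·3^0 + |-2|·3^1 + |-4|·3^2
  = 3 + 6 + 36 = 45.
This bounds M(r) := max_{|z|=r} |p(z)| from above; equality holds iff all terms c_k z^k can be made to align in phase at a single z on |z|=r.
Part (b). At z = 3 (real, on the circle |z| = r):
  p(3) = (3)·3^0 + (-2)·3^1 + (-4)·3^2 = -39.
  |p(3)| = 39.
Check: |p(3)| = 39 ≤ 45 = M_tri(3). ✓ Equality does not hold at z = 3 (the coefficients have mixed signs, so the terms do not all align in phase there).

M_tri(3) = 45; |p(3)| = 39; equality at z=3: no.


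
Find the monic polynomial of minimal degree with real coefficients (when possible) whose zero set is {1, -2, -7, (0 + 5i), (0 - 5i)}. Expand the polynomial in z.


The polynomial is p(z) = ∏_{α ∈ S} (z − α), where S = {1, -2, -7, (0 + 5i), (0 - 5i)}.
Expanding the product yields: p(z) = z^5 + 8·z^4 + 30·z^3 + 186·z^2 + 125·z -350.
Note conjugate pairs combine to real quadratics: (z − (0+5i))(z − (0−5i)) = z² + 25.
The resulting polynomial has degree 5 and real coefficients as required.

p(z) = z^5 + 8·z^4 + 30·z^3 + 186·z^2 + 125·z -350.


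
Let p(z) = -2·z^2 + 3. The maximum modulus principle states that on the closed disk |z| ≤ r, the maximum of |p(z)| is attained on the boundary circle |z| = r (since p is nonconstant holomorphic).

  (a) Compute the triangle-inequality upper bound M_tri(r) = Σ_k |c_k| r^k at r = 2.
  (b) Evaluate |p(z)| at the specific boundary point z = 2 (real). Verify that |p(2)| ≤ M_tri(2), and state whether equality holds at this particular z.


Coefficients: c_0 = 3, c_1 = 0, c_2 = -2. Radius r = 2.
Part (a). Triangle bound: M_tri(r) = Σ_k |c_k| r^k
  = |3|·2^0 + |0|·2^1 + |-2|·2^2
  = 3 + 0 + 8 = 11.
This bounds M(r) := max_{|z|=r} |p(z)| from above; equality holds iff all terms c_k z^k can be made to align in phase at a single z on |z|=r.
Part (b). At z = 2 (real, on the circle |z| = r):
  p(2) = (3)·2^0 + (0)·2^1 + (-2)·2^2 = -5.
  |p(2)| = 5.
Check: |p(2)| = 5 ≤ 11 = M_tri(2). ✓ Equality does not hold at z = 2 (the coefficients have mixed signs, so the terms do not all align in phase there).

M_tri(2) = 11; |p(2)| = 5; equality at z=2: no.


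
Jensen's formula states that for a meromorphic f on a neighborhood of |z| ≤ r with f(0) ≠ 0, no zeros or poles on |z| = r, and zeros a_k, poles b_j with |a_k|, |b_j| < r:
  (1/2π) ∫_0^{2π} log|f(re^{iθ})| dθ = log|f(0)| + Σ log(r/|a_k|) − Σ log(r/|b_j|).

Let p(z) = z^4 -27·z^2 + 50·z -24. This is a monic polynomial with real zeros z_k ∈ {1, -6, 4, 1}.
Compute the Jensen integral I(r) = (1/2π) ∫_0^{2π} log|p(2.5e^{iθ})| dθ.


Zeros: -6, 1, 1, 4; r = 2.5.
Inside |z| < r: 1, 1. Outside (|z| ≥ r): -6, 4.
p(0) = -24, so log|p(0)| = log(24) = 3.1781.
Apply Jensen: I(r) = log|p(0)| + Σ_k log(r/|z_k|), summed over zeros inside |z| < r.
  log(r/|z_k|) for z_k = 1: log(2.5/1) = 0.9163
  log(r/|z_k|) for z_k = 1: log(2.5/1) = 0.9163
  Outside zeros (-6, 4) contribute nothing to the Jensen sum.
Sum over inside zeros: 1.8326.
I(r) = log|p(0)| + (inside sum) = 3.1781 + 1.8326 = 5.0106.
Note: since some zeros are outside |z| ≤ r, the simplified n·log(r) form does NOT apply — only the inside zeros contribute.

I(r) ≈ 5.0106.


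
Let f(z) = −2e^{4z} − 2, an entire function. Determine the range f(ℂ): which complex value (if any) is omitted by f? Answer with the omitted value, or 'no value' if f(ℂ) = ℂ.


Little Picard bounds the complement of f(ℂ) to at most one point.
e^{4z} is never zero on ℂ, so -2·e^{4z} takes every value in ℂ ∖ {0}. Adding -2 shifts the range to ℂ ∖ {-2}. Thus f omits exactly the value -2.

Omitted value: -2.


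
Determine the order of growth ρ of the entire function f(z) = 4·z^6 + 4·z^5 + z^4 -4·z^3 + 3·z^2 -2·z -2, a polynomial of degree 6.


|f(z)| ≤ Σ|c_k|·r^k = O(r^6) as r → ∞. Polynomial growth is O(e^{r^ε}) for every ε > 0 (since r^6/e^{r^ε} → 0), so ρ ≤ ε for all ε > 0, i.e. ρ = 0. Every nonconstant polynomial has order 0.
Therefore ρ = 0.

Order ρ = 0.


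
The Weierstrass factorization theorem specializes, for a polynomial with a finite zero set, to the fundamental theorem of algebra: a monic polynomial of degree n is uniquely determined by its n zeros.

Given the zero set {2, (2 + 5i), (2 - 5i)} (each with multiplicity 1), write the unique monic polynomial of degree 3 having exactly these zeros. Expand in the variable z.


The polynomial is p(z) = ∏_{α ∈ S} (z − α), where S = {2, (2 + 5i), (2 - 5i)}.
Expanding the product yields: p(z) = z^3 -6·z^2 + 37·z -58.
Note conjugate pairs combine to real quadratics: (z − (2+5i))(z − (2−5i)) = z² − 4z + 29.
The resulting polynomial has degree 3 and real coefficients as required.

p(z) = z^3 -6·z^2 + 37·z -58.


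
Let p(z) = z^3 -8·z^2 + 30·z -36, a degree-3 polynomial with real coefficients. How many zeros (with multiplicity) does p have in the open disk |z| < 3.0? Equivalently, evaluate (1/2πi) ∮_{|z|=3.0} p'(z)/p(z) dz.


The zeros of p are: (3 + 3i), (3 - 3i), 2.
Their magnitudes are: 4.243, 4.243, 2.
Zeros with |z| < R = 3.0: 2.
Count = 1.
By the argument principle, (1/2πi) ∮_{|z|=R} p'(z)/p(z) dz equals exactly this count.

Number of zeros inside |z| < 3.0: 1.


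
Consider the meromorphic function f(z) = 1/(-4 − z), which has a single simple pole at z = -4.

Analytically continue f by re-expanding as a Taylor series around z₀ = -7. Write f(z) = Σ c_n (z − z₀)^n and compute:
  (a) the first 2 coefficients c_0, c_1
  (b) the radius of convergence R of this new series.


Let w = z − z₀, so z = z₀ + w.
Then -4 − z = -4 − (z₀ + w) = (-4 − z₀) − w = 3 − w.
f(z) = 1/(3 − w) = (1/(3)) · 1/(1 − w/(3)) = Σ_{n≥0} w^n / (3)^(n+1).
So c_n = 1/(3)^(n+1):
  c_0 = 1/(3)^1 = 1/3.
  c_1 = 1/(3)^2 = 1/9.
The series is valid for |w/d| < 1, i.e. |z − z₀| < |d|.
Radius of convergence: R = |-4 − z₀| = |3| = 3 (distance from z₀ to the singularity z = -4).

c_0 = 1/3, c_1 = 1/9; R = 3.


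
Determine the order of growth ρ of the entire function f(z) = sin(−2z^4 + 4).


Write sin(w) = (e^{iw} ± e^{−iw})/(2 or 2i), so |sin(w)| ≤ e^{|w|}. With w = −2z^4 + 4, |w| ≤ 2r^4 + 4 on |z|=r, giving M(r) ≤ e^{2r^4 + 4} and ρ ≤ 4. For the lower bound, choose z on |z|=r with -2z^4 purely imaginary of modulus 2r^4; then |sin(−2z^4 + 4)| grows like e^{2r^4}/2, so ρ ≥ 4. Hence ρ = 4.
Therefore ρ = 4.

Order ρ = 4.


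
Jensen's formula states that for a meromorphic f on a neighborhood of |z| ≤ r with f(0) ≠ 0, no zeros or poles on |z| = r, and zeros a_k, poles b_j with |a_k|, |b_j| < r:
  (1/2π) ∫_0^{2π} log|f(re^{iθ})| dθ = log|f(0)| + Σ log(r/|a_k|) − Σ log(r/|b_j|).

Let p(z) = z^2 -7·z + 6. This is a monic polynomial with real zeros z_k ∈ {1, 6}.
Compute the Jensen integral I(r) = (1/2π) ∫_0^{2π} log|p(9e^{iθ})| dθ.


Zeros: 1, 6; r = 9.
Inside |z| < r: 1, 6. Outside (|z| ≥ r): ∅.
p(0) = 6, so log|p(0)| = log(6) = 1.7918.
Apply Jensen: I(r) = log|p(0)| + Σ_k log(r/|z_k|), summed over zeros inside |z| < r.
  log(r/|z_k|) for z_k = 1: log(9/1) = 2.1972
  log(r/|z_k|) for z_k = 6: log(9/6) = 0.4055
Sum over inside zeros: 2.6027.
I(r) = log|p(0)| + (inside sum) = 1.7918 + 2.6027 = 4.3944.
Closed form (all zeros inside, monic): I(r) = n·log(r) = 2·log(9) = 4.3944. ✓

I(r) ≈ 4.3944.


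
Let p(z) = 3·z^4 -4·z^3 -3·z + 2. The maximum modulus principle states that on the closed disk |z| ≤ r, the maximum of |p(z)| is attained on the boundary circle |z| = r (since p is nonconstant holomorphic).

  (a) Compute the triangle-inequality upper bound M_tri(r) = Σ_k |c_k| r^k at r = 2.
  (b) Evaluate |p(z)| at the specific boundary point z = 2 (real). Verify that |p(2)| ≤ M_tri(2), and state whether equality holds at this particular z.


Coefficients: c_0 = 2, c_1 = -3, c_2 = 0, c_3 = -4, c_4 = 3. Radius r = 2.
Part (a). Triangle bound: M_tri(r) = Σ_k |c_k| r^k
  = |2|·2^0 + |-3|·2^1 + |0|·2^2 + |-4|·2^3 + |3|·2^4
  = 2 + 6 + 0 + 32 + 48 = 88.
This bounds M(r) := max_{|z|=r} |p(z)| from above; equality holds iff all terms c_k z^k can be made to align in phase at a single z on |z|=r.
Part (b). At z = 2 (real, on the circle |z| = r):
  p(2) = (2)·2^0 + (-3)·2^1 + (0)·2^2 + (-4)·2^3 + (3)·2^4 = 12.
  |p(2)| = 12.
Check: |p(2)| = 12 ≤ 88 = M_tri(2). ✓ Equality does not hold at z = 2 (the coefficients have mixed signs, so the terms do not all align in phase there).

M_tri(2) = 88; |p(2)| = 12; equality at z=2: no.


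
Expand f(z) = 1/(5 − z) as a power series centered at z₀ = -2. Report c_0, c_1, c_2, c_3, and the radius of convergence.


Let w = z − z₀, so z = z₀ + w.
Then 5 − z = 5 − (z₀ + w) = (5 − z₀) − w = 7 − w.
f(z) = 1/(7 − w) = (1/(7)) · 1/(1 − w/(7)) = Σ_{n≥0} w^n / (7)^(n+1).
So c_n = 1/(7)^(n+1):
  c_0 = 1/(7)^1 = 1/7.
  c_1 = 1/(7)^2 = 1/49.
  c_2 = 1/(7)^3 = 1/343.
  c_3 = 1/(7)^4 = 1/2401.
The series is valid for |w/d| < 1, i.e. |z − z₀| < |d|.
Radius of convergence: R = |5 − z₀| = |7| = 7 (distance from z₀ to the singularity z = 5).

c_0 = 1/7, c_1 = 1/49, c_2 = 1/343, c_3 = 1/2401; R = 7.


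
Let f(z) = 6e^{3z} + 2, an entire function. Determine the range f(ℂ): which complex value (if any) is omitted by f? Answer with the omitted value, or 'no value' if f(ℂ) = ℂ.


Little Picard bounds the complement of f(ℂ) to at most one point.
e^{3z} is never zero on ℂ, so 6·e^{3z} takes every value in ℂ ∖ {0}. Adding 2 shifts the range to ℂ ∖ {2}. Thus f omits exactly the value 2.

Omitted value: 2.


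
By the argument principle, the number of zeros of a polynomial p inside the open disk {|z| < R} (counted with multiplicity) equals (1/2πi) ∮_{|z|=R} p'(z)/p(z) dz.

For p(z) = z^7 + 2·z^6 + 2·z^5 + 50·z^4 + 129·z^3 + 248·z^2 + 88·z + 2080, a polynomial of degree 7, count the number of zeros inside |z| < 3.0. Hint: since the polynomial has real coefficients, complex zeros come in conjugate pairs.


The zeros of p are: (-2 + 2i), (-2 - 2i), (1 + 2i), (1 - 2i), (2 + 3i), (2 - 3i), -4.
Their magnitudes are: 2.828, 2.828, 2.236, 2.236, 3.606, 3.606, 4.
Zeros with |z| < R = 3.0: (-2 + 2i), (-2 - 2i), (1 + 2i), (1 - 2i).
Count = 4.
By the argument principle, (1/2πi) ∮_{|z|=R} p'(z)/p(z) dz equals exactly this count.

Number of zeros inside |z| < 3.0: 4.
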